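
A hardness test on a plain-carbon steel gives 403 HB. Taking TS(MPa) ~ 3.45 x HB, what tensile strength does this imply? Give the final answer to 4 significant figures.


TS (MPa) = 3.45 * HB
TS = 3.45 * 403
TS = 1390 MPa


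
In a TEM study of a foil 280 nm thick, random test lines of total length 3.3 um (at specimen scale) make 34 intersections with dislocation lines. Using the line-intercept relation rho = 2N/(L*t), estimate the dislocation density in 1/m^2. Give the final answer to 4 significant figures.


rho = 2N / (L * t)
L = 3.3 um = 3.3e-06 m, t = 280 nm = 2.8e-07 m
rho = 2 * 34 / (3.3e-06 * 2.8e-07)
rho = 7.359e+13 1/m^2


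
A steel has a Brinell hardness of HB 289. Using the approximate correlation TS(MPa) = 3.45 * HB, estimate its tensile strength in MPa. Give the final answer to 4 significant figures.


TS (MPa) = 3.45 * HB
TS = 3.45 * 289
TS = 997.1 MPa


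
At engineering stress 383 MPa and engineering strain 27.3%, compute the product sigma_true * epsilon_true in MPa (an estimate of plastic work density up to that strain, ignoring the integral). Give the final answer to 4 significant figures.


sigma_true = sigma_eng * (1 + epsilon_eng)
sigma_true = 383 * (1 + 0.273) = 487.559 MPa
epsilon_true = ln(1 + epsilon_eng)
epsilon_true = ln(1 + 0.273) = 0.241376
sigma_true * epsilon_true = 487.559 * 0.241376 = 117.7 MPa


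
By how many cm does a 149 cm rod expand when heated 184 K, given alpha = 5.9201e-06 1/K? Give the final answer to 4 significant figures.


dL = L0 * alpha * dT
dL = 149 * 5.9201e-06 * 184
dL = 0.1623 cm


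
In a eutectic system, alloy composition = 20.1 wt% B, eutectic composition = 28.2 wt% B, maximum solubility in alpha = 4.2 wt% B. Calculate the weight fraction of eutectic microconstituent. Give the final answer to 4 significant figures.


f_primary = (C_e - C0) / (C_e - C_alpha_max)
f_primary = (28.2 - 20.1) / (28.2 - 4.2)
f_primary = 0.3375
f_eutectic = 1 - 0.3375 = 0.6625


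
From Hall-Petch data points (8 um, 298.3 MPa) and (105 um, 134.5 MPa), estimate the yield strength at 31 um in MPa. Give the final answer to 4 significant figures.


sigma_y = sigma0 + k / sqrt(d)
1/sqrt(d1) = 1/sqrt(8e-06) = 353.553;  1/sqrt(d2) = 97.59
k = (sigma1 - sigma2) / (1/sqrt(d1) - 1/sqrt(d2)) = (298.3 - 134.5) / (353.553 - 97.59) = 0.639935 MPa*m^0.5
sigma0 = sigma1 - k/sqrt(d1) = 298.3 - 0.639935*353.553 = 72.0487 MPa
sigma_y(d3) = 72.0487 + 0.639935 / sqrt(3.1e-05) = 187 MPa


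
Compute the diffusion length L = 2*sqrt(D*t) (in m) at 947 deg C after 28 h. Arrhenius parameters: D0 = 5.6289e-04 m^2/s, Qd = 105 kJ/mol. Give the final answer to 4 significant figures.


Step 1: D = D0 * exp(-Qd/(R*T))
T = 1220.15 K
D = 5.6289e-04 * exp(-105e3 / (8.314 * 1220.15)) = 1.79974e-08 m^2/s
Step 2: L = 2*sqrt(D*t)
t = 28 h = 100800 s
L = 2*sqrt(1.79974e-08 * 100800) = 0.08519 m


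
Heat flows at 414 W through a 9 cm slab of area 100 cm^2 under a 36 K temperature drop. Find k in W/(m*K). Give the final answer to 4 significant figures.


k = Q*L / (A*dT)
L = 0.09 m, A = 0.01 m^2
k = 414 * 0.09 / (0.01 * 36)
k = 103.5 W/(m*K)


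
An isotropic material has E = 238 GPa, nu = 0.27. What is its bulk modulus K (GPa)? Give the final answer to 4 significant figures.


K = E / (3*(1-2*nu))
K = 238 / (3*(1-2*0.27))
K = 172.5 GPa


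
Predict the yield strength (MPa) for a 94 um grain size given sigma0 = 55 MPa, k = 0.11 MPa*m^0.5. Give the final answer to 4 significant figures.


sigma_y = sigma0 + k / sqrt(d)
d = 94 um = 9.4e-05 m
sigma_y = 55 + 0.11 / sqrt(9.4e-05)
sigma_y = 66.35 MPa


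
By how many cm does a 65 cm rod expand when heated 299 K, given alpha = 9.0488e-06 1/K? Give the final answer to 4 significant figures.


dL = L0 * alpha * dT
dL = 65 * 9.0488e-06 * 299
dL = 0.1759 cm


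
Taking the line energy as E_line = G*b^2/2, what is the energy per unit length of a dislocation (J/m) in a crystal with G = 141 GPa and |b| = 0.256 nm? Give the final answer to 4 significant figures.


E = G*b^2/2
b = 0.256 nm = 2.56e-10 m
G = 141 GPa = 1.41e+11 Pa
E = 0.5 * 1.41e+11 * (2.56e-10)^2
E = 4.62e-09 J/m


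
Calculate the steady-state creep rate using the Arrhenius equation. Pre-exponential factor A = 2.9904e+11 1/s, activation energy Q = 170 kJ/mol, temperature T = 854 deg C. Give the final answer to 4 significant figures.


rate = A * exp(-Q / (R*T))
T = 854 + 273.15 = 1127.15 K
rate = 2.9904e+11 * exp(-170e3 / (8.314 * 1127.15))
rate = 3956 1/s


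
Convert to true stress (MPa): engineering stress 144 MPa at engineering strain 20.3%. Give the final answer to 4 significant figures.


sigma_true = sigma_eng * (1 + epsilon_eng)
sigma_true = 144 * (1 + 0.203)
sigma_true = 173.2 MPa


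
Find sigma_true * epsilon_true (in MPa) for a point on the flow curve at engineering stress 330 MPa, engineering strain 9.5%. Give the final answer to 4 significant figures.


sigma_true = sigma_eng * (1 + epsilon_eng)
sigma_true = 330 * (1 + 0.095) = 361.35 MPa
epsilon_true = ln(1 + epsilon_eng)
epsilon_true = ln(1 + 0.095) = 0.0907544
sigma_true * epsilon_true = 361.35 * 0.0907544 = 32.79 MPa


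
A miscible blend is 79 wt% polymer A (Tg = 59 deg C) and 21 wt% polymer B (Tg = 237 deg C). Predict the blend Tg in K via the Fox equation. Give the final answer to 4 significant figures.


1/Tg = w1/Tg1 + w2/Tg2 (in Kelvin)
Tg1 = 332.15 K, Tg2 = 510.15 K
1/Tg = 0.79/332.15 + 0.21/510.15
Tg = 358.4 K


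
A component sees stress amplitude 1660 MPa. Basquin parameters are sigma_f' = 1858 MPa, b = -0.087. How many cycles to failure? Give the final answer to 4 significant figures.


sigma_a = sigma_f' * (2*Nf)^b
2*Nf = (sigma_a / sigma_f')^(1/b)
2*Nf = (1660 / 1858)^(1/-0.087)
2*Nf = 3.65175
Nf = 1.826 cycles


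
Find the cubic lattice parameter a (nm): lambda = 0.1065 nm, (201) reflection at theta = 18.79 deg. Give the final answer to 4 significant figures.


d = lambda / (2*sin(theta))
d = 0.1065 / (2*sin(18.79 deg))
d = 0.165321 nm
a = d * sqrt(h^2+k^2+l^2) = 0.165321 * sqrt(5)
a = 0.3697 nm


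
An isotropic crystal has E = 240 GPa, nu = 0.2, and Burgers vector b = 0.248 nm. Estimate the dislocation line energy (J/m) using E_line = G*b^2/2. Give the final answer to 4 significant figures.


Step 1: G = E / (2*(1+nu))
G = 240 / (2*(1+0.2)) = 100 GPa = 1e+11 Pa
Step 2: E_line = G*b^2/2
b = 0.248 nm = 2.48e-10 m
E_line = 0.5 * 1e+11 * (2.48e-10)^2 = 3.075e-09 J/m


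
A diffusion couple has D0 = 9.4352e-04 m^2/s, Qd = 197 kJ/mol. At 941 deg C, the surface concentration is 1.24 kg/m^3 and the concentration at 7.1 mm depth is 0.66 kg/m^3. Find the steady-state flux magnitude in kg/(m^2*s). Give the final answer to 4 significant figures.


Step 1: D = D0 * exp(-Qd/(R*T))
T = 941 + 273.15 = 1214.15 K
D = 9.4352e-04 * exp(-197e3 / (8.314 * 1214.15)) = 3.15643e-12 m^2/s
Step 2: J = D * (C1 - C2) / dx
J = 3.15643e-12 * (1.24 - 0.66) / 7.1e-03
J = 2.578e-10 kg/(m^2*s)


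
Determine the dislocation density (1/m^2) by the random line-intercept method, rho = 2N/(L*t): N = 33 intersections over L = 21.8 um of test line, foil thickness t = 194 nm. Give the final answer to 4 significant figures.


rho = 2N / (L * t)
L = 21.8 um = 2.18e-05 m, t = 194 nm = 1.94e-07 m
rho = 2 * 33 / (2.18e-05 * 1.94e-07)
rho = 1.561e+13 1/m^2


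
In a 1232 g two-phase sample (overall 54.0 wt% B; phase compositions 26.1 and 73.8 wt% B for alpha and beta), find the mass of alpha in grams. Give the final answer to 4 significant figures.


f_alpha = (C_beta - C0) / (C_beta - C_alpha)
f_alpha = (73.8 - 54.0) / (73.8 - 26.1) = 0.415094
m_alpha = f_alpha * m_total = 0.415094 * 1232 = 511.4 g


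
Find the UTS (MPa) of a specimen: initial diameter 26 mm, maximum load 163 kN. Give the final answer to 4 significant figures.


A0 = pi*(d/2)^2 = pi*(26/2)^2 = 530.929 mm^2
UTS = F_max / A0 = 163*1000 / 530.929
UTS = 307 MPa


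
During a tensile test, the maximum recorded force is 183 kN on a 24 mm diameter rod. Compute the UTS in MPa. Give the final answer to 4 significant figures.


A0 = pi*(d/2)^2 = pi*(24/2)^2 = 452.389 mm^2
UTS = F_max / A0 = 183*1000 / 452.389
UTS = 404.5 MPa


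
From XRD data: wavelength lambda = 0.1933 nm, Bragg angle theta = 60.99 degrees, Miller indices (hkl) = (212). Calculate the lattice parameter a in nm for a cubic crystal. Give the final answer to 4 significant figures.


d = lambda / (2*sin(theta))
d = 0.1933 / (2*sin(60.99 deg))
d = 0.110516 nm
a = d * sqrt(h^2+k^2+l^2) = 0.110516 * sqrt(9)
a = 0.3315 nm


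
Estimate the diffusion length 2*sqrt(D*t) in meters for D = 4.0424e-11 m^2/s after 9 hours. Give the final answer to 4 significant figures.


t = 9 hr = 32400 s
Diffusion length = 2*sqrt(D*t)
= 2*sqrt(4.0424e-11 * 32400)
= 2.289e-03 m


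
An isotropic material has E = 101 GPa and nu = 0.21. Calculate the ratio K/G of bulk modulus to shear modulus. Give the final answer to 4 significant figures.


G = E / (2*(1+nu))
G = 101 / (2*(1+0.21)) = 41.7355 GPa
K = E / (3*(1-2*nu))
K = 101 / (3*(1-2*0.21)) = 58.046 GPa
K/G = 58.046 / 41.7355 = 1.391


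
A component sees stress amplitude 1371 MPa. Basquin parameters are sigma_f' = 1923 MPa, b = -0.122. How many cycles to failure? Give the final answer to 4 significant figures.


sigma_a = sigma_f' * (2*Nf)^b
2*Nf = (sigma_a / sigma_f')^(1/b)
2*Nf = (1371 / 1923)^(1/-0.122)
2*Nf = 16.0118
Nf = 8.006 cycles


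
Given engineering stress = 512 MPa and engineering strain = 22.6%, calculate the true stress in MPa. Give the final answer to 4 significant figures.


sigma_true = sigma_eng * (1 + epsilon_eng)
sigma_true = 512 * (1 + 0.226)
sigma_true = 627.7 MPa


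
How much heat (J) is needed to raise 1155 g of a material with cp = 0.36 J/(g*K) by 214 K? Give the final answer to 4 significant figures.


Q = m * cp * dT
Q = 1155 * 0.36 * 214
Q = 88980 J


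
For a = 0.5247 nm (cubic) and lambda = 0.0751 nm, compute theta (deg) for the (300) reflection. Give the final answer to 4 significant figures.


d = a / sqrt(h^2+k^2+l^2)
d = 0.5247 / sqrt(9) = 0.1749 nm
lambda = 2*d*sin(theta)  =>  sin(theta) = lambda / (2*d)
sin(theta) = 0.0751 / (2 * 0.1749) = 0.214694
theta = 12.4 deg


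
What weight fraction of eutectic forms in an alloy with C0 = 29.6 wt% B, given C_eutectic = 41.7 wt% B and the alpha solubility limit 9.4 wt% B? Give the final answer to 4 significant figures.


f_primary = (C_e - C0) / (C_e - C_alpha_max)
f_primary = (41.7 - 29.6) / (41.7 - 9.4)
f_primary = 0.374613
f_eutectic = 1 - 0.374613 = 0.6254


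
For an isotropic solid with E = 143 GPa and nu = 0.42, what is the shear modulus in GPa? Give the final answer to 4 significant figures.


G = E / (2*(1+nu))
G = 143 / (2*(1+0.42))
G = 50.35 GPa


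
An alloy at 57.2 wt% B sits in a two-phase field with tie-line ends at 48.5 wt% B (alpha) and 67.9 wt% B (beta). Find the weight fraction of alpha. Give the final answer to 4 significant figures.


f_alpha = (C_beta - C0) / (C_beta - C_alpha)
f_alpha = (67.9 - 57.2) / (67.9 - 48.5)
f_alpha = 0.5515


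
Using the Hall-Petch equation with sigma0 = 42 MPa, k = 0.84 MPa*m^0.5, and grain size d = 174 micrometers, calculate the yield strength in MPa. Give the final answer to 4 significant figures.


sigma_y = sigma0 + k / sqrt(d)
d = 174 um = 1.74e-04 m
sigma_y = 42 + 0.84 / sqrt(1.74e-04)
sigma_y = 105.7 MPa


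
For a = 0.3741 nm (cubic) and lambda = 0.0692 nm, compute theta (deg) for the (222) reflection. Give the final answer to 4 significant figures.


d = a / sqrt(h^2+k^2+l^2)
d = 0.3741 / sqrt(12) = 0.107993 nm
lambda = 2*d*sin(theta)  =>  sin(theta) = lambda / (2*d)
sin(theta) = 0.0692 / (2 * 0.107993) = 0.32039
theta = 18.69 deg


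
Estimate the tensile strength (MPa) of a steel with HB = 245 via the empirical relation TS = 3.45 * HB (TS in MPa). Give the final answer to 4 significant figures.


TS (MPa) = 3.45 * HB
TS = 3.45 * 245
TS = 845.3 MPa


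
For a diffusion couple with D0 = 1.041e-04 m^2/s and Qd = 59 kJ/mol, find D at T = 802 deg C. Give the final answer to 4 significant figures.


D = D0 * exp(-Qd / (R*T))
T = 1075.15 K
D = 1.041e-04 * exp(-59e3 / (8.314 * 1075.15))
D = 1.416e-07 m^2/s


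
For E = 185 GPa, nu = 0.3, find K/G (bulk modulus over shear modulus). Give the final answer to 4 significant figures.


G = E / (2*(1+nu))
G = 185 / (2*(1+0.3)) = 71.1538 GPa
K = E / (3*(1-2*nu))
K = 185 / (3*(1-2*0.3)) = 154.167 GPa
K/G = 154.167 / 71.1538 = 2.167


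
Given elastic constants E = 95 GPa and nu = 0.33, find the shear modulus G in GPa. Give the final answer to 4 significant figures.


G = E / (2*(1+nu))
G = 95 / (2*(1+0.33))
G = 35.71 GPa


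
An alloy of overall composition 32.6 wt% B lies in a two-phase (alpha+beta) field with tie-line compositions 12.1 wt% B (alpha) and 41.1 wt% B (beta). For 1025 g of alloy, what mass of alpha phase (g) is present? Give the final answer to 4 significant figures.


f_alpha = (C_beta - C0) / (C_beta - C_alpha)
f_alpha = (41.1 - 32.6) / (41.1 - 12.1) = 0.293103
m_alpha = f_alpha * m_total = 0.293103 * 1025 = 300.4 g


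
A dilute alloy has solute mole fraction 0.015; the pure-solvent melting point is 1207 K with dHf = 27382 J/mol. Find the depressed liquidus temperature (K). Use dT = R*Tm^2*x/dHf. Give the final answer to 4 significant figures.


dT = R*Tm^2*x / dHf
dT = 8.314 * 1207^2 * 0.015 / 27382
dT = 6.63515 K
T_new = 1207 - 6.63515 = 1200 K


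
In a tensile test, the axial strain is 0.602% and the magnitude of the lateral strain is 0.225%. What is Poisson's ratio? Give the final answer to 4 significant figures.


nu = -epsilon_lat / epsilon_axial
Lateral strain is contraction (negative), so using magnitudes:
nu = 0.225 / 0.602
nu = 0.3738


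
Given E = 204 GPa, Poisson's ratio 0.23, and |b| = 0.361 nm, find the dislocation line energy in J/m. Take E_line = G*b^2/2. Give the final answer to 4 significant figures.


Step 1: G = E / (2*(1+nu))
G = 204 / (2*(1+0.23)) = 82.9268 GPa = 8.29268e+10 Pa
Step 2: E_line = G*b^2/2
b = 0.361 nm = 3.61e-10 m
E_line = 0.5 * 8.29268e+10 * (3.61e-10)^2 = 5.404e-09 J/m


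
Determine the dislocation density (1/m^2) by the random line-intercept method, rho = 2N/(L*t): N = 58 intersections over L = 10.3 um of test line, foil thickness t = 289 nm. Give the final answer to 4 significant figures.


rho = 2N / (L * t)
L = 10.3 um = 1.03e-05 m, t = 289 nm = 2.89e-07 m
rho = 2 * 58 / (1.03e-05 * 2.89e-07)
rho = 3.897e+13 1/m^2


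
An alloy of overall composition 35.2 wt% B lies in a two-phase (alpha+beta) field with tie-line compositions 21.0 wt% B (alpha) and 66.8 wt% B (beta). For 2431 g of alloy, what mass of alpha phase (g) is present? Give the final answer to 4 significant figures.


f_alpha = (C_beta - C0) / (C_beta - C_alpha)
f_alpha = (66.8 - 35.2) / (66.8 - 21.0) = 0.689956
m_alpha = f_alpha * m_total = 0.689956 * 2431 = 1677 g


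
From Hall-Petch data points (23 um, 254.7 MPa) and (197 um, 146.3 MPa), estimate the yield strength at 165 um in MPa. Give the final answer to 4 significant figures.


sigma_y = sigma0 + k / sqrt(d)
1/sqrt(d1) = 1/sqrt(2.3e-05) = 208.514;  1/sqrt(d2) = 71.247
k = (sigma1 - sigma2) / (1/sqrt(d1) - 1/sqrt(d2)) = (254.7 - 146.3) / (208.514 - 71.247) = 0.7897 MPa*m^0.5
sigma0 = sigma1 - k/sqrt(d1) = 254.7 - 0.7897*208.514 = 90.0362 MPa
sigma_y(d3) = 90.0362 + 0.7897 / sqrt(1.65e-04) = 151.5 MPa


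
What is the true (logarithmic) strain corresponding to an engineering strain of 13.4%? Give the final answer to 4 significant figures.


epsilon_true = ln(1 + epsilon_eng)
epsilon_true = ln(1 + 0.134)
epsilon_true = 0.1258


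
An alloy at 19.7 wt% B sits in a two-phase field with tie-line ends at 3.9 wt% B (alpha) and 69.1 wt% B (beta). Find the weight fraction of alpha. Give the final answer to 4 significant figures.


f_alpha = (C_beta - C0) / (C_beta - C_alpha)
f_alpha = (69.1 - 19.7) / (69.1 - 3.9)
f_alpha = 0.7577


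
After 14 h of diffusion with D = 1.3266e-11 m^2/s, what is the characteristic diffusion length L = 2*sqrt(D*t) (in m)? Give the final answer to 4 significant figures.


t = 14 hr = 50400 s
Diffusion length = 2*sqrt(D*t)
= 2*sqrt(1.3266e-11 * 50400)
= 1.635e-03 m


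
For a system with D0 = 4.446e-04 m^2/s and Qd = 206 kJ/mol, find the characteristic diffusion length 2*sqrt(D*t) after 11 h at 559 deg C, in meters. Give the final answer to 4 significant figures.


Step 1: D = D0 * exp(-Qd/(R*T))
T = 832.15 K
D = 4.446e-04 * exp(-206e3 / (8.314 * 832.15)) = 5.2088e-17 m^2/s
Step 2: L = 2*sqrt(D*t)
t = 11 h = 39600 s
L = 2*sqrt(5.2088e-17 * 39600) = 2.872e-06 m


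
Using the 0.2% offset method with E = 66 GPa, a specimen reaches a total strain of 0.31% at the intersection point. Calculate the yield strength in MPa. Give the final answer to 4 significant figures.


Offset strain = 0.002
Elastic strain at yield = total_strain - offset = 3.1e-03 - 0.002 = 1.1e-03
sigma_y = E * elastic_strain = 66000 * 1.1e-03
sigma_y = 72.6 MPa


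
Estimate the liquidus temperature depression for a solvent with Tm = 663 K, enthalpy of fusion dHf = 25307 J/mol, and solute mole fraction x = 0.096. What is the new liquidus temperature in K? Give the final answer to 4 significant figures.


dT = R*Tm^2*x / dHf
dT = 8.314 * 663^2 * 0.096 / 25307
dT = 13.8633 K
T_new = 663 - 13.8633 = 649.1 K


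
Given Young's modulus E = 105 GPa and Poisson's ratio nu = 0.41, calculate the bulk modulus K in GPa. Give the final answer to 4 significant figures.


K = E / (3*(1-2*nu))
K = 105 / (3*(1-2*0.41))
K = 194.4 GPa


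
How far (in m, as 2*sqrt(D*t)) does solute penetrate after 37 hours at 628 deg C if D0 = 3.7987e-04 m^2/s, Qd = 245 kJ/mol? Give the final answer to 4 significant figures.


Step 1: D = D0 * exp(-Qd/(R*T))
T = 901.15 K
D = 3.7987e-04 * exp(-245e3 / (8.314 * 901.15)) = 2.38692e-18 m^2/s
Step 2: L = 2*sqrt(D*t)
t = 37 h = 133200 s
L = 2*sqrt(2.38692e-18 * 133200) = 1.128e-06 m


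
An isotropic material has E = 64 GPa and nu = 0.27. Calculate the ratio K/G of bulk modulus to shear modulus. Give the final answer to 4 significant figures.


G = E / (2*(1+nu))
G = 64 / (2*(1+0.27)) = 25.1969 GPa
K = E / (3*(1-2*nu))
K = 64 / (3*(1-2*0.27)) = 46.3768 GPa
K/G = 46.3768 / 25.1969 = 1.841


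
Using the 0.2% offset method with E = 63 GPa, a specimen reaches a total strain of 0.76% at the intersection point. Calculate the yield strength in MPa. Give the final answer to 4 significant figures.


Offset strain = 0.002
Elastic strain at yield = total_strain - offset = 7.6e-03 - 0.002 = 5.6e-03
sigma_y = E * elastic_strain = 63000 * 5.6e-03
sigma_y = 352.8 MPa


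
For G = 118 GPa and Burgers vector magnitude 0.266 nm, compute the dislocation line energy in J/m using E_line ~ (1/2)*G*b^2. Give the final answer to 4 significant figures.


E = G*b^2/2
b = 0.266 nm = 2.66e-10 m
G = 118 GPa = 1.18e+11 Pa
E = 0.5 * 1.18e+11 * (2.66e-10)^2
E = 4.175e-09 J/m


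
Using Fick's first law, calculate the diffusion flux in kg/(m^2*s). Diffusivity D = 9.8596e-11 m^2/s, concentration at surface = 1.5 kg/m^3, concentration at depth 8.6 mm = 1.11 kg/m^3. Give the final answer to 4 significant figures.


J = -D * (dC/dx) = D * (C1 - C2) / dx
J = 9.8596e-11 * (1.5 - 1.11) / 8.6e-03
J = 4.471e-09 kg/(m^2*s)


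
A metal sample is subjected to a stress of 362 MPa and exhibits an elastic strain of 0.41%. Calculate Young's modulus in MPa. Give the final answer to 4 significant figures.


E = sigma / epsilon
epsilon = 0.41% = 4.1e-03
E = 362 / 4.1e-03
E = 88290 MPa


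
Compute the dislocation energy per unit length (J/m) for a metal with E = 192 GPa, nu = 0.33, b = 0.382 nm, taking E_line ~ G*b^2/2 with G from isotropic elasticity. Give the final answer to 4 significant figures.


Step 1: G = E / (2*(1+nu))
G = 192 / (2*(1+0.33)) = 72.1805 GPa = 7.21805e+10 Pa
Step 2: E_line = G*b^2/2
b = 0.382 nm = 3.82e-10 m
E_line = 0.5 * 7.21805e+10 * (3.82e-10)^2 = 5.266e-09 J/m


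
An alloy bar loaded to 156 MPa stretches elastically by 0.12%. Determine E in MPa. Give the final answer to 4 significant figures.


E = sigma / epsilon
epsilon = 0.12% = 1.2e-03
E = 156 / 1.2e-03
E = 130000 MPa


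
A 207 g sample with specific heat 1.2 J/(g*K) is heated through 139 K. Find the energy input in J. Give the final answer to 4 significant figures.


Q = m * cp * dT
Q = 207 * 1.2 * 139
Q = 34530 J


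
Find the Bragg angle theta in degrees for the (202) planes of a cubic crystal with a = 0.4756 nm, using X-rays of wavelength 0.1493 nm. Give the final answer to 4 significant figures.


d = a / sqrt(h^2+k^2+l^2)
d = 0.4756 / sqrt(8) = 0.16815 nm
lambda = 2*d*sin(theta)  =>  sin(theta) = lambda / (2*d)
sin(theta) = 0.1493 / (2 * 0.16815) = 0.443949
theta = 26.36 deg


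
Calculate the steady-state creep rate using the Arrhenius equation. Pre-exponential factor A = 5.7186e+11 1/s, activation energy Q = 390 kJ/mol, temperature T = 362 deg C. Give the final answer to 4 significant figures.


rate = A * exp(-Q / (R*T))
T = 362 + 273.15 = 635.15 K
rate = 5.7186e+11 * exp(-390e3 / (8.314 * 635.15))
rate = 4.815e-21 1/s


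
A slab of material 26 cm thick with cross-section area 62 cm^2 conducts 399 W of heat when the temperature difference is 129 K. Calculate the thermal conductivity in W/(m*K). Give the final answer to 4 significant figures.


k = Q*L / (A*dT)
L = 0.26 m, A = 6.2e-03 m^2
k = 399 * 0.26 / (6.2e-03 * 129)
k = 129.7 W/(m*K)


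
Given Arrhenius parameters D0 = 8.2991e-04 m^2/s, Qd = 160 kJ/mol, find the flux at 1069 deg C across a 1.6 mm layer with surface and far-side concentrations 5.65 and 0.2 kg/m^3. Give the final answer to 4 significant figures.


Step 1: D = D0 * exp(-Qd/(R*T))
T = 1069 + 273.15 = 1342.15 K
D = 8.2991e-04 * exp(-160e3 / (8.314 * 1342.15)) = 4.91842e-10 m^2/s
Step 2: J = D * (C1 - C2) / dx
J = 4.91842e-10 * (5.65 - 0.2) / 1.6e-03
J = 1.675e-06 kg/(m^2*s)


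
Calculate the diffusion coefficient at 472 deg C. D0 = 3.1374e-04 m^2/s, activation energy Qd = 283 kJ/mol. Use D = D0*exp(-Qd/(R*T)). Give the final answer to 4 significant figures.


D = D0 * exp(-Qd / (R*T))
T = 745.15 K
D = 3.1374e-04 * exp(-283e3 / (8.314 * 745.15))
D = 4.547e-24 m^2/s


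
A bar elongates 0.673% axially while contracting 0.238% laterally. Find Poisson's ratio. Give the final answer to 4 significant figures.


nu = -epsilon_lat / epsilon_axial
Lateral strain is contraction (negative), so using magnitudes:
nu = 0.238 / 0.673
nu = 0.3536


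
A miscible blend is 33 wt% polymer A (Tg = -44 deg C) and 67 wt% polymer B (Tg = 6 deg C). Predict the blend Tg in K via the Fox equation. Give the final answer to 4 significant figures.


1/Tg = w1/Tg1 + w2/Tg2 (in Kelvin)
Tg1 = 229.15 K, Tg2 = 279.15 K
1/Tg = 0.33/229.15 + 0.67/279.15
Tg = 260.4 K


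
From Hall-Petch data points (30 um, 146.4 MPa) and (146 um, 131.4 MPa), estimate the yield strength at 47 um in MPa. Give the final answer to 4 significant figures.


sigma_y = sigma0 + k / sqrt(d)
1/sqrt(d1) = 1/sqrt(3e-05) = 182.574;  1/sqrt(d2) = 82.7606
k = (sigma1 - sigma2) / (1/sqrt(d1) - 1/sqrt(d2)) = (146.4 - 131.4) / (182.574 - 82.7606) = 0.15028 MPa*m^0.5
sigma0 = sigma1 - k/sqrt(d1) = 146.4 - 0.15028*182.574 = 118.963 MPa
sigma_y(d3) = 118.963 + 0.15028 / sqrt(4.7e-05) = 140.9 MPa


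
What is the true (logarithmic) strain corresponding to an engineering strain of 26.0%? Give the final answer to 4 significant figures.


epsilon_true = ln(1 + epsilon_eng)
epsilon_true = ln(1 + 0.26)
epsilon_true = 0.2311


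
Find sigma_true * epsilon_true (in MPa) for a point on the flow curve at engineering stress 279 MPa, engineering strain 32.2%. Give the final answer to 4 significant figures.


sigma_true = sigma_eng * (1 + epsilon_eng)
sigma_true = 279 * (1 + 0.322) = 368.838 MPa
epsilon_true = ln(1 + epsilon_eng)
epsilon_true = ln(1 + 0.322) = 0.279146
sigma_true * epsilon_true = 368.838 * 0.279146 = 103 MPa


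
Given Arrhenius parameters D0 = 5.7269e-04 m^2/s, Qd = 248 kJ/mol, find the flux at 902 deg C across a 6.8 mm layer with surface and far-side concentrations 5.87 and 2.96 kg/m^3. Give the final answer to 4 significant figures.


Step 1: D = D0 * exp(-Qd/(R*T))
T = 902 + 273.15 = 1175.15 K
D = 5.7269e-04 * exp(-248e3 / (8.314 * 1175.15)) = 5.42108e-15 m^2/s
Step 2: J = D * (C1 - C2) / dx
J = 5.42108e-15 * (5.87 - 2.96) / 6.8e-03
J = 2.32e-12 kg/(m^2*s)


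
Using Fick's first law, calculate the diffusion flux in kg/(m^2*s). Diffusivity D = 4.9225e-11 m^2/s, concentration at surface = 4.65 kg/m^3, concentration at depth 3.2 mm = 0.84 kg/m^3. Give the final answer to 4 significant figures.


J = -D * (dC/dx) = D * (C1 - C2) / dx
J = 4.9225e-11 * (4.65 - 0.84) / 3.2e-03
J = 5.861e-08 kg/(m^2*s)


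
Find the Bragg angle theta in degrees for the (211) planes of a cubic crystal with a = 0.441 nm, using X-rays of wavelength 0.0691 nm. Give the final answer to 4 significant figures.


d = a / sqrt(h^2+k^2+l^2)
d = 0.441 / sqrt(6) = 0.180037 nm
lambda = 2*d*sin(theta)  =>  sin(theta) = lambda / (2*d)
sin(theta) = 0.0691 / (2 * 0.180037) = 0.191904
theta = 11.06 deg


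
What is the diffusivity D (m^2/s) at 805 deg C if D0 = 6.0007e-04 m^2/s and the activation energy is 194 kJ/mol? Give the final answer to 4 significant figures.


D = D0 * exp(-Qd / (R*T))
T = 1078.15 K
D = 6.0007e-04 * exp(-194e3 / (8.314 * 1078.15))
D = 2.393e-13 m^2/s


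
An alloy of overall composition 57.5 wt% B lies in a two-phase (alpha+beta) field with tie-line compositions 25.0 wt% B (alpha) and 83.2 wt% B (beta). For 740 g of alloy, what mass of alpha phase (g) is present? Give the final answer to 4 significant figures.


f_alpha = (C_beta - C0) / (C_beta - C_alpha)
f_alpha = (83.2 - 57.5) / (83.2 - 25.0) = 0.441581
m_alpha = f_alpha * m_total = 0.441581 * 740 = 326.8 g


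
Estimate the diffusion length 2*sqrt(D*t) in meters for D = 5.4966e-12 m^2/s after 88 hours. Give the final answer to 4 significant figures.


t = 88 hr = 316800 s
Diffusion length = 2*sqrt(D*t)
= 2*sqrt(5.4966e-12 * 316800)
= 2.639e-03 m


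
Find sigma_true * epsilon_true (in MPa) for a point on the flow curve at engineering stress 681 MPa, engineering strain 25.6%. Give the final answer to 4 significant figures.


sigma_true = sigma_eng * (1 + epsilon_eng)
sigma_true = 681 * (1 + 0.256) = 855.336 MPa
epsilon_true = ln(1 + epsilon_eng)
epsilon_true = ln(1 + 0.256) = 0.227932
sigma_true * epsilon_true = 855.336 * 0.227932 = 195 MPa


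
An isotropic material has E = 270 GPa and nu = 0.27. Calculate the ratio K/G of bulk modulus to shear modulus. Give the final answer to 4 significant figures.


G = E / (2*(1+nu))
G = 270 / (2*(1+0.27)) = 106.299 GPa
K = E / (3*(1-2*nu))
K = 270 / (3*(1-2*0.27)) = 195.652 GPa
K/G = 195.652 / 106.299 = 1.841


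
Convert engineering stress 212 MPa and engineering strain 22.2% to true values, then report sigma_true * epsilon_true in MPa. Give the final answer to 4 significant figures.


sigma_true = sigma_eng * (1 + epsilon_eng)
sigma_true = 212 * (1 + 0.222) = 259.064 MPa
epsilon_true = ln(1 + epsilon_eng)
epsilon_true = ln(1 + 0.222) = 0.200489
sigma_true * epsilon_true = 259.064 * 0.200489 = 51.94 MPa


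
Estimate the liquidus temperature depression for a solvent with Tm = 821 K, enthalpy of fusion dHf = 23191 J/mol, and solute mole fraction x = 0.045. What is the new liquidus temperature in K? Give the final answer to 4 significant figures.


dT = R*Tm^2*x / dHf
dT = 8.314 * 821^2 * 0.045 / 23191
dT = 10.874 K
T_new = 821 - 10.874 = 810.1 K


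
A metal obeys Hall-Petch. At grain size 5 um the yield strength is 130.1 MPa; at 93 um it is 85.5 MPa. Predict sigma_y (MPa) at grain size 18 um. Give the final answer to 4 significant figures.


sigma_y = sigma0 + k / sqrt(d)
1/sqrt(d1) = 1/sqrt(5e-06) = 447.214;  1/sqrt(d2) = 103.695
k = (sigma1 - sigma2) / (1/sqrt(d1) - 1/sqrt(d2)) = (130.1 - 85.5) / (447.214 - 103.695) = 0.129833 MPa*m^0.5
sigma0 = sigma1 - k/sqrt(d1) = 130.1 - 0.129833*447.214 = 72.037 MPa
sigma_y(d3) = 72.037 + 0.129833 / sqrt(1.8e-05) = 102.6 MPa


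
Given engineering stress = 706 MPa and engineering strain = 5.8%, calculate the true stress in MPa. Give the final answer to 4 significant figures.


sigma_true = sigma_eng * (1 + epsilon_eng)
sigma_true = 706 * (1 + 0.058)
sigma_true = 746.9 MPa


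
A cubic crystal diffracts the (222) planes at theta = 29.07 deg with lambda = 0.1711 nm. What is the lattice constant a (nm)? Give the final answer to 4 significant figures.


d = lambda / (2*sin(theta))
d = 0.1711 / (2*sin(29.07 deg))
d = 0.176073 nm
a = d * sqrt(h^2+k^2+l^2) = 0.176073 * sqrt(12)
a = 0.6099 nm


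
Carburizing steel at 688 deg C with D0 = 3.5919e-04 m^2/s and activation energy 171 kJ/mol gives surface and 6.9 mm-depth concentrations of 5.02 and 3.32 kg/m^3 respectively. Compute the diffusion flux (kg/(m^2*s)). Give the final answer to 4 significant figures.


Step 1: D = D0 * exp(-Qd/(R*T))
T = 688 + 273.15 = 961.15 K
D = 3.5919e-04 * exp(-171e3 / (8.314 * 961.15)) = 1.82737e-13 m^2/s
Step 2: J = D * (C1 - C2) / dx
J = 1.82737e-13 * (5.02 - 3.32) / 6.9e-03
J = 4.502e-11 kg/(m^2*s)


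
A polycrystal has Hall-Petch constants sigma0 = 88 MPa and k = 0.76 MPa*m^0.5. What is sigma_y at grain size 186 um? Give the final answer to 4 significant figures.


sigma_y = sigma0 + k / sqrt(d)
d = 186 um = 1.86e-04 m
sigma_y = 88 + 0.76 / sqrt(1.86e-04)
sigma_y = 143.7 MPa


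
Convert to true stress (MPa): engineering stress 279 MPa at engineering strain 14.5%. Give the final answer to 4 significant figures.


sigma_true = sigma_eng * (1 + epsilon_eng)
sigma_true = 279 * (1 + 0.145)
sigma_true = 319.5 MPa


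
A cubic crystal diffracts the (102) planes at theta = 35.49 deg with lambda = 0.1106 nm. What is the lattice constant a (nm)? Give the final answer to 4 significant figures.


d = lambda / (2*sin(theta))
d = 0.1106 / (2*sin(35.49 deg))
d = 0.0952527 nm
a = d * sqrt(h^2+k^2+l^2) = 0.0952527 * sqrt(5)
a = 0.213 nm


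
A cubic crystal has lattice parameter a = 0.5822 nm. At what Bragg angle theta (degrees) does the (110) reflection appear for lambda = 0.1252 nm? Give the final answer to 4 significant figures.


d = a / sqrt(h^2+k^2+l^2)
d = 0.5822 / sqrt(2) = 0.411678 nm
lambda = 2*d*sin(theta)  =>  sin(theta) = lambda / (2*d)
sin(theta) = 0.1252 / (2 * 0.411678) = 0.152061
theta = 8.746 deg


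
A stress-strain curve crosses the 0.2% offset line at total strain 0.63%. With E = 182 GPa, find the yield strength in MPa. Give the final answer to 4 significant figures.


Offset strain = 0.002
Elastic strain at yield = total_strain - offset = 6.3e-03 - 0.002 = 4.3e-03
sigma_y = E * elastic_strain = 182000 * 4.3e-03
sigma_y = 782.6 MPa


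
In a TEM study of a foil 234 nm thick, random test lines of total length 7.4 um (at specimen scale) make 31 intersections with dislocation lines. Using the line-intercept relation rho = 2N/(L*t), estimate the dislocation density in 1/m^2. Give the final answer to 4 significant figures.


rho = 2N / (L * t)
L = 7.4 um = 7.4e-06 m, t = 234 nm = 2.34e-07 m
rho = 2 * 31 / (7.4e-06 * 2.34e-07)
rho = 3.581e+13 1/m^2


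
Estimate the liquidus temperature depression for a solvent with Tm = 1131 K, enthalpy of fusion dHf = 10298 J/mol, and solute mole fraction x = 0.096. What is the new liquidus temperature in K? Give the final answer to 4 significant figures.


dT = R*Tm^2*x / dHf
dT = 8.314 * 1131^2 * 0.096 / 10298
dT = 99.1411 K
T_new = 1131 - 99.1411 = 1032 K


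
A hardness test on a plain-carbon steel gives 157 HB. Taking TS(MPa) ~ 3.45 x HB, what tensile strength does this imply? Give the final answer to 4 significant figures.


TS (MPa) = 3.45 * HB
TS = 3.45 * 157
TS = 541.7 MPa


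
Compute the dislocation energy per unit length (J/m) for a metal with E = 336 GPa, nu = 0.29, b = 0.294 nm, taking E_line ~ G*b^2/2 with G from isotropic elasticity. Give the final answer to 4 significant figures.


Step 1: G = E / (2*(1+nu))
G = 336 / (2*(1+0.29)) = 130.233 GPa = 1.30233e+11 Pa
Step 2: E_line = G*b^2/2
b = 0.294 nm = 2.94e-10 m
E_line = 0.5 * 1.30233e+11 * (2.94e-10)^2 = 5.628e-09 J/m


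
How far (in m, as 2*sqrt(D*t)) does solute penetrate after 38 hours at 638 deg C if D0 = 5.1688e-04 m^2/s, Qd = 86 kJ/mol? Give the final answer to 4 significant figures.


Step 1: D = D0 * exp(-Qd/(R*T))
T = 911.15 K
D = 5.1688e-04 * exp(-86e3 / (8.314 * 911.15)) = 6.06711e-09 m^2/s
Step 2: L = 2*sqrt(D*t)
t = 38 h = 136800 s
L = 2*sqrt(6.06711e-09 * 136800) = 0.05762 m


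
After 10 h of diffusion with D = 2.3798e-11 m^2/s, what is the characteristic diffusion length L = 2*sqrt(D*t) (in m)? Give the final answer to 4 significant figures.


t = 10 hr = 36000 s
Diffusion length = 2*sqrt(D*t)
= 2*sqrt(2.3798e-11 * 36000)
= 1.851e-03 m


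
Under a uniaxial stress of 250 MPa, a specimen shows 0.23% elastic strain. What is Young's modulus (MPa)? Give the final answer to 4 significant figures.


E = sigma / epsilon
epsilon = 0.23% = 2.3e-03
E = 250 / 2.3e-03
E = 108700 MPa


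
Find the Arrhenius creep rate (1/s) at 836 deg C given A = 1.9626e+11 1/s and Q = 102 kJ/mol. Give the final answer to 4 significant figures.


rate = A * exp(-Q / (R*T))
T = 836 + 273.15 = 1109.15 K
rate = 1.9626e+11 * exp(-102e3 / (8.314 * 1109.15))
rate = 3.083e+06 1/s


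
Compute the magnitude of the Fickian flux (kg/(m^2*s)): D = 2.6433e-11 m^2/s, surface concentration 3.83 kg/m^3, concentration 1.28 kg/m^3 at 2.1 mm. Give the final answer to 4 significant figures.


J = -D * (dC/dx) = D * (C1 - C2) / dx
J = 2.6433e-11 * (3.83 - 1.28) / 2.1e-03
J = 3.21e-08 kg/(m^2*s)


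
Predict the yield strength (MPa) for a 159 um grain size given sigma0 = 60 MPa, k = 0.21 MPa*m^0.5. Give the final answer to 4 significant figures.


sigma_y = sigma0 + k / sqrt(d)
d = 159 um = 1.59e-04 m
sigma_y = 60 + 0.21 / sqrt(1.59e-04)
sigma_y = 76.65 MPa


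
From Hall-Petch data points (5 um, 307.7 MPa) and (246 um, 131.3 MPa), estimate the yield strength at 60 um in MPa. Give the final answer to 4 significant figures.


sigma_y = sigma0 + k / sqrt(d)
1/sqrt(d1) = 1/sqrt(5e-06) = 447.214;  1/sqrt(d2) = 63.7577
k = (sigma1 - sigma2) / (1/sqrt(d1) - 1/sqrt(d2)) = (307.7 - 131.3) / (447.214 - 63.7577) = 0.460027 MPa*m^0.5
sigma0 = sigma1 - k/sqrt(d1) = 307.7 - 0.460027*447.214 = 101.97 MPa
sigma_y(d3) = 101.97 + 0.460027 / sqrt(6e-05) = 161.4 MPa


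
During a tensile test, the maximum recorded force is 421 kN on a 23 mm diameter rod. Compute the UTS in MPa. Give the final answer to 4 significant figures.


A0 = pi*(d/2)^2 = pi*(23/2)^2 = 415.476 mm^2
UTS = F_max / A0 = 421*1000 / 415.476
UTS = 1013 MPa


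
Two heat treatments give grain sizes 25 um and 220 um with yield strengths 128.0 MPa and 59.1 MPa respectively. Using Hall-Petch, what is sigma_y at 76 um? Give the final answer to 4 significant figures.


sigma_y = sigma0 + k / sqrt(d)
1/sqrt(d1) = 1/sqrt(2.5e-05) = 200;  1/sqrt(d2) = 67.42
k = (sigma1 - sigma2) / (1/sqrt(d1) - 1/sqrt(d2)) = (128.0 - 59.1) / (200 - 67.42) = 0.519686 MPa*m^0.5
sigma0 = sigma1 - k/sqrt(d1) = 128.0 - 0.519686*200 = 24.0628 MPa
sigma_y(d3) = 24.0628 + 0.519686 / sqrt(7.6e-05) = 83.67 MPa


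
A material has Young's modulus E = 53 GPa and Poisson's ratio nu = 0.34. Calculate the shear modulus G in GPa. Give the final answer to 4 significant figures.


G = E / (2*(1+nu))
G = 53 / (2*(1+0.34))
G = 19.78 GPa


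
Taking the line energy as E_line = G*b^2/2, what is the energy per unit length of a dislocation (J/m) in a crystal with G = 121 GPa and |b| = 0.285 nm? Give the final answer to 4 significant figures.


E = G*b^2/2
b = 0.285 nm = 2.85e-10 m
G = 121 GPa = 1.21e+11 Pa
E = 0.5 * 1.21e+11 * (2.85e-10)^2
E = 4.914e-09 J/m


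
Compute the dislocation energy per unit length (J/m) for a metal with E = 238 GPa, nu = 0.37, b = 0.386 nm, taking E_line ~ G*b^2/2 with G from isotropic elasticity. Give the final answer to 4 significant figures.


Step 1: G = E / (2*(1+nu))
G = 238 / (2*(1+0.37)) = 86.8613 GPa = 8.68613e+10 Pa
Step 2: E_line = G*b^2/2
b = 0.386 nm = 3.86e-10 m
E_line = 0.5 * 8.68613e+10 * (3.86e-10)^2 = 6.471e-09 J/m


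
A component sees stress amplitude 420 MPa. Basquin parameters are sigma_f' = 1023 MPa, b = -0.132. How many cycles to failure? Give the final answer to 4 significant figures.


sigma_a = sigma_f' * (2*Nf)^b
2*Nf = (sigma_a / sigma_f')^(1/b)
2*Nf = (420 / 1023)^(1/-0.132)
2*Nf = 849.156
Nf = 424.6 cycles


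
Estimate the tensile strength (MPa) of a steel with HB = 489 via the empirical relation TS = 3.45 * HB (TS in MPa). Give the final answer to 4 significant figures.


TS (MPa) = 3.45 * HB
TS = 3.45 * 489
TS = 1687 MPa


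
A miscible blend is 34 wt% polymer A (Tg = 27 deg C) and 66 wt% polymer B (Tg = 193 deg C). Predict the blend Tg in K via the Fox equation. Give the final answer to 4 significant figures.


1/Tg = w1/Tg1 + w2/Tg2 (in Kelvin)
Tg1 = 300.15 K, Tg2 = 466.15 K
1/Tg = 0.34/300.15 + 0.66/466.15
Tg = 392.4 K


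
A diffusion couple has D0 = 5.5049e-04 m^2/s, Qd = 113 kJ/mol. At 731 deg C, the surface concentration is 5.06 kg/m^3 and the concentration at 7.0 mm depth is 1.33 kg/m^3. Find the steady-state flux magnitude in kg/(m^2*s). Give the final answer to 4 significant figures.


Step 1: D = D0 * exp(-Qd/(R*T))
T = 731 + 273.15 = 1004.15 K
D = 5.5049e-04 * exp(-113e3 / (8.314 * 1004.15)) = 7.28479e-10 m^2/s
Step 2: J = D * (C1 - C2) / dx
J = 7.28479e-10 * (5.06 - 1.33) / 7e-03
J = 3.882e-07 kg/(m^2*s)


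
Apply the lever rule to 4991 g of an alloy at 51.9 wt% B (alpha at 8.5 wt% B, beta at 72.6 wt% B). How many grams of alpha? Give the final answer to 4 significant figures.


f_alpha = (C_beta - C0) / (C_beta - C_alpha)
f_alpha = (72.6 - 51.9) / (72.6 - 8.5) = 0.322933
m_alpha = f_alpha * m_total = 0.322933 * 4991 = 1612 g


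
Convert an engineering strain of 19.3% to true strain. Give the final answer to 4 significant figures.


epsilon_true = ln(1 + epsilon_eng)
epsilon_true = ln(1 + 0.193)
epsilon_true = 0.1765


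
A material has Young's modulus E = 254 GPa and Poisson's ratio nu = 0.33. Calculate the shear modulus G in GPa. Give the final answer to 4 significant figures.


G = E / (2*(1+nu))
G = 254 / (2*(1+0.33))
G = 95.49 GPa


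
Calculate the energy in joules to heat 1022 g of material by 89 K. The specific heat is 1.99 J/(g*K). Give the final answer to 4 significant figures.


Q = m * cp * dT
Q = 1022 * 1.99 * 89
Q = 181000 J


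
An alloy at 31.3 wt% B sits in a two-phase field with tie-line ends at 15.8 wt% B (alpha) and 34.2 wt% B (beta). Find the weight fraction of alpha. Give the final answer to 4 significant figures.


f_alpha = (C_beta - C0) / (C_beta - C_alpha)
f_alpha = (34.2 - 31.3) / (34.2 - 15.8)
f_alpha = 0.1576


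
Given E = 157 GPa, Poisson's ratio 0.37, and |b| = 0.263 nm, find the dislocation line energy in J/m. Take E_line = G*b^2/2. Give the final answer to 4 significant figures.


Step 1: G = E / (2*(1+nu))
G = 157 / (2*(1+0.37)) = 57.2993 GPa = 5.72993e+10 Pa
Step 2: E_line = G*b^2/2
b = 0.263 nm = 2.63e-10 m
E_line = 0.5 * 5.72993e+10 * (2.63e-10)^2 = 1.982e-09 J/m


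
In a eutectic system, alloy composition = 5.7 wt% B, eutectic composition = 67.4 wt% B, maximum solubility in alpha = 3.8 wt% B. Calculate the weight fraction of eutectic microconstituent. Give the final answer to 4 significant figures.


f_primary = (C_e - C0) / (C_e - C_alpha_max)
f_primary = (67.4 - 5.7) / (67.4 - 3.8)
f_primary = 0.970126
f_eutectic = 1 - 0.970126 = 0.02987


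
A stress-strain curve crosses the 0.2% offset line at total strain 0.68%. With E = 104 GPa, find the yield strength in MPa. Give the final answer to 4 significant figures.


Offset strain = 0.002
Elastic strain at yield = total_strain - offset = 6.8e-03 - 0.002 = 4.8e-03
sigma_y = E * elastic_strain = 104000 * 4.8e-03
sigma_y = 499.2 MPa
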